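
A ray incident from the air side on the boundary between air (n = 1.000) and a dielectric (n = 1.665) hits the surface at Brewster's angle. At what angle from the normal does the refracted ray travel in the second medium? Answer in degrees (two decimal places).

θ_t ≈ 30.99°

First find Brewster's angle: tan θ_B = 1.665/1.000 = 1.6650, giving θ_B = 59.01°.
The refracted ray is perpendicular to the reflected ray, so θ_t = 90° − θ_B = 30.99°.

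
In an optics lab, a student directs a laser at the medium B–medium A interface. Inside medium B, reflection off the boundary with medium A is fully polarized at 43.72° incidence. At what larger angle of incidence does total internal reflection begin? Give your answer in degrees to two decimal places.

θ_c ≈ 73.00°

n₂/n₁ = tan 43.72° = 0.9563; the critical angle satisfies sin θ_c = n₂/n₁.
θ_c = arcsin(0.9563) = 73.00°.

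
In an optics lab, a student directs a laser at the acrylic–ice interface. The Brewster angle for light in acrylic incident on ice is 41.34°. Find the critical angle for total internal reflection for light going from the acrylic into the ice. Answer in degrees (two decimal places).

tan θ_B = n₂/n₁ = tan 41.34° = 0.8798.
Total internal reflection: sin θ_c = n₂/n₁ = 0.8798.
θ_c = arcsin(0.8798) = 61.61°.

θ_c ≈ 61.61°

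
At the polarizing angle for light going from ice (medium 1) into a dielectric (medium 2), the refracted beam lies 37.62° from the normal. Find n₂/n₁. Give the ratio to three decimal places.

n₂/n₁ ≈ 1.298

At Brewster incidence θ_B = 90° − θ_t = 90° − 37.62° = 52.38°.
tan θ_B = n₂/n₁, so n₂/n₁ = tan 52.38° = 1.298.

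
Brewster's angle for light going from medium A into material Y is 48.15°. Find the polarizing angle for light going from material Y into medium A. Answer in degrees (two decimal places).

θ_B' ≈ 41.85°

The two Brewster angles are complementary: θ_B' = 90° − θ_B = 90° − 48.15° = 41.85°.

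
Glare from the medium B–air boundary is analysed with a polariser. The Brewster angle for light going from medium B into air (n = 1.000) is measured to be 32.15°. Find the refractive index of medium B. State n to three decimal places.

n ≈ 1.591

Full polarization of the reflected beam means tan θ_B = n₂/n₁, where n₁ is the incident medium (medium B).
n₁ = n₂ / tan θ_B = 1.000 / tan 32.15° = 1.591.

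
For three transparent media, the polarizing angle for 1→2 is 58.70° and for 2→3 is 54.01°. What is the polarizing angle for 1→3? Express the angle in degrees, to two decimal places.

θ_B ≈ 66.17°

n₂/n₁ = tan 58.70° = 1.6447 and n₃/n₂ = tan 54.01° = 1.3769.
So n₃/n₁ = (n₂/n₁)(n₃/n₂) = 1.6447 × 1.3769 = 2.2646.
θ_B(1→3) = arctan(2.2646) = 66.17°.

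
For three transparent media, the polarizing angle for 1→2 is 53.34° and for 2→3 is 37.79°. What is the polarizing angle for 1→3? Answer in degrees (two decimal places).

θ_B ≈ 46.17°

tan θ_B(1→2) = n₂/n₁ = tan 53.34° = 1.3436.
tan θ_B(2→3) = n₃/n₂ = tan 37.79° = 0.7754.
n₃/n₁ = 1.0418. Then tan θ_B(1→3) = n₃/n₁, so θ_B(1→3) = arctan(1.0418) = 46.17°.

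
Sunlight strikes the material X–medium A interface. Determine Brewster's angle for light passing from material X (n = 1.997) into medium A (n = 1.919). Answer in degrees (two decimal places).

θ_B ≈ 43.86°

The reflected p-component vanishes when tan θ_B = n₂/n₁.
Here n₂/n₁ = 1.919/1.997 = 0.9609, and Brewster's law gives tan θ_B = n₂/n₁. Taking the arctangent, θ_B = 43.86°.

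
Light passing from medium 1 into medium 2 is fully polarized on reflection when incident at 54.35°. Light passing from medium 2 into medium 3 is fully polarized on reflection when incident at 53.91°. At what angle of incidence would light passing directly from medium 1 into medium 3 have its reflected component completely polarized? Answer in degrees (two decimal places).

θ_B ≈ 62.40°

Each Brewster angle gives a ratio: n₂/n₁ = tan 54.35° = 1.3942, n₃/n₂ = tan 53.91° = 1.3718.
Multiplying, n₃/n₁ = 1.3942 × 1.3718 = 1.9126, and θ_B(1→3) = arctan 1.9126 = 62.40°.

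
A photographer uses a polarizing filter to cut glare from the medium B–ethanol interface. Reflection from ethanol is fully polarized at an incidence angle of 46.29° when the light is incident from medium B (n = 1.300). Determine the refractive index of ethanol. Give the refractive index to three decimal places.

n ≈ 1.360

Brewster's law: tan θ_B = n₂/n₁ (light incident in medium B, refracted into ethanol).
n₂ = n₁ tan θ_B = 1.300 × tan 46.29° = 1.360.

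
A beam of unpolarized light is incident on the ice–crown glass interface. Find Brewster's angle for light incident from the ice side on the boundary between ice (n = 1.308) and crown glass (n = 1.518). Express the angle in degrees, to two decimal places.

Brewster's condition: tan θ_B = n₂/n₁ = 1.518/1.308 = 1.1606.
θ_B = arctan(1.1606) = 49.25°.

θ_B ≈ 49.25°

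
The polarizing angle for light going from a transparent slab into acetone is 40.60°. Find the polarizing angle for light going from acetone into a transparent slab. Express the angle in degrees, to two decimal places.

The two Brewster angles are complementary: θ_B' = 90° − θ_B = 90° − 40.60° = 49.40°.

θ_B' ≈ 49.40°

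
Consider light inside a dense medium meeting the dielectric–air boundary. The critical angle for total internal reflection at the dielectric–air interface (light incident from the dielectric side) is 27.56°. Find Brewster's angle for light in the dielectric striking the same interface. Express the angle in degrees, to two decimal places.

n₂/n₁ = sin θ_c = sin 27.56° = 0.4627.
tan θ_B equals the same ratio, so θ_B = arctan(0.4627) = 24.83°.

θ_B ≈ 24.83°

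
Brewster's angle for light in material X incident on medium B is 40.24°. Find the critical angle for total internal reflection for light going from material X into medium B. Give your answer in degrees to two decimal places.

n₂/n₁ = tan 40.24° = 0.8463; the critical angle satisfies sin θ_c = n₂/n₁.
θ_c = arcsin(0.8463) = 57.81°.

θ_c ≈ 57.81°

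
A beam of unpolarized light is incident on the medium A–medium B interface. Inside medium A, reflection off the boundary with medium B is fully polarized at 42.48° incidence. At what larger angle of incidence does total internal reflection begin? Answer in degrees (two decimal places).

θ_c ≈ 66.30°

tan θ_B = n₂/n₁ = tan 42.48° = 0.9157.
Total internal reflection: sin θ_c = n₂/n₁ = 0.9157.
θ_c = arcsin(0.9157) = 66.30°.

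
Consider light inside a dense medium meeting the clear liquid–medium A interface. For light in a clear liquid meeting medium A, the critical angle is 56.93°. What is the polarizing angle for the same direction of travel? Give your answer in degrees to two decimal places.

n₂/n₁ = sin θ_c = sin 56.93° = 0.8380.
tan θ_B equals the same ratio, so θ_B = arctan(0.8380) = 39.96°.

θ_B ≈ 39.96°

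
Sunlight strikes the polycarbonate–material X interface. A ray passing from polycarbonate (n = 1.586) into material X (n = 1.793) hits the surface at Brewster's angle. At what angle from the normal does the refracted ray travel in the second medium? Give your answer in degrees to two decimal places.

θ_t ≈ 41.49°

First find Brewster's angle: tan θ_B = 1.793/1.586 = 1.1305, giving θ_B = 48.51°.
The refracted ray is perpendicular to the reflected ray, so θ_t = 90° − θ_B = 41.49°.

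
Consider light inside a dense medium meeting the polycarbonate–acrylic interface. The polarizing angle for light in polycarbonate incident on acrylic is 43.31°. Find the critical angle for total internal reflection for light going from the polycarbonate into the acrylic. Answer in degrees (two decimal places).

n₂/n₁ = tan 43.31° = 0.9427; the critical angle satisfies sin θ_c = n₂/n₁.
θ_c = arcsin(0.9427) = 70.51°.

θ_c ≈ 70.51°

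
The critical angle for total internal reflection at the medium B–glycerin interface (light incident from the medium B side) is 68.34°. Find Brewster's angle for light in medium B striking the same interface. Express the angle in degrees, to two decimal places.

θ_B ≈ 42.90°

n₂/n₁ = sin θ_c = sin 68.34° = 0.9294.
tan θ_B equals the same ratio, so θ_B = arctan(0.9294) = 42.90°.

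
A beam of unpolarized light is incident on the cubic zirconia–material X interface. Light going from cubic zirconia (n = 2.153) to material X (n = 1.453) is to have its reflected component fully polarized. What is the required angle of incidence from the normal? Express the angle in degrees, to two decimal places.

θ_B ≈ 34.01°

Here n₂/n₁ = 1.453/2.153 = 0.6749, and Brewster's law gives tan θ_B = n₂/n₁. Taking the arctangent, θ_B = 34.01°.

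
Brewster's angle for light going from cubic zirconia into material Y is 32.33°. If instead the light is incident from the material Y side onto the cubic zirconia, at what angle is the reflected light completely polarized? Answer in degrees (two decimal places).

θ_B' ≈ 57.67°

The two Brewster angles are complementary: θ_B' = 90° − θ_B = 90° − 32.33° = 57.67°.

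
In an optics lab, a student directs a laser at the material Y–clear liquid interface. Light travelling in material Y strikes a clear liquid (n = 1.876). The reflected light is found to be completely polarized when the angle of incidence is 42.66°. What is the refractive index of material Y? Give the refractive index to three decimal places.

Full polarization of the reflected beam means tan θ_B = n₂/n₁, where n₁ is the incident medium (material Y).
n₁ = n₂ / tan θ_B = 1.876 / tan 42.66° = 2.036.

n ≈ 2.036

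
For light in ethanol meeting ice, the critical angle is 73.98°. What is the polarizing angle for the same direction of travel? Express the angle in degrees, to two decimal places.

n₂/n₁ = sin θ_c = sin 73.98° = 0.9612.
tan θ_B equals the same ratio, so θ_B = arctan(0.9612) = 43.87°.

θ_B ≈ 43.87°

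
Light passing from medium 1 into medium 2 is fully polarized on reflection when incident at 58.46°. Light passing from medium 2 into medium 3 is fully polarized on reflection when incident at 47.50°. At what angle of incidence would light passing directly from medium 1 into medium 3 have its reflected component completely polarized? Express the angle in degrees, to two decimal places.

Each Brewster angle gives a ratio: n₂/n₁ = tan 58.46° = 1.6293, n₃/n₂ = tan 47.50° = 1.0913.
Multiplying, n₃/n₁ = 1.6293 × 1.0913 = 1.7781, and θ_B(1→3) = arctan 1.7781 = 60.65°.

θ_B ≈ 60.65°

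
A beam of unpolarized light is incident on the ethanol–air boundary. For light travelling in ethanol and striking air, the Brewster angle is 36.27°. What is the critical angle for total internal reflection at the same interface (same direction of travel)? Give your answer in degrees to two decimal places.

θ_c ≈ 47.20°

tan θ_B = n₂/n₁ = tan 36.27° = 0.7338.
Total internal reflection: sin θ_c = n₂/n₁ = 0.7338.
θ_c = arcsin(0.7338) = 47.20°.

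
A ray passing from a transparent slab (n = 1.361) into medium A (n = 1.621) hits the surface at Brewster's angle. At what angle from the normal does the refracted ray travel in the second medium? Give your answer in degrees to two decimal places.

θ_t ≈ 40.02°

θ_B = arctan(n₂/n₁) = arctan(1.621/1.361) = 49.98°.
The refracted ray is perpendicular to the reflected ray, so θ_t = 90° − θ_B = 40.02°.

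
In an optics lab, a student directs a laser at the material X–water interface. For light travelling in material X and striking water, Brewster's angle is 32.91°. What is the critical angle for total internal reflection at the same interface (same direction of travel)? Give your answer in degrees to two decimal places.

θ_c ≈ 40.33°

tan θ_B = n₂/n₁ = tan 32.91° = 0.6472.
Total internal reflection: sin θ_c = n₂/n₁ = 0.6472.
θ_c = arcsin(0.6472) = 40.33°.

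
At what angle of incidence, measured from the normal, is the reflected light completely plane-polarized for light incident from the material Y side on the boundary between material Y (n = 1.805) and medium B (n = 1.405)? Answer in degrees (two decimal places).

θ_B ≈ 37.90°

Brewster's condition: tan θ_B = n₂/n₁ = 1.405/1.805 = 0.7784. Taking the arctangent, θ_B = 37.90°.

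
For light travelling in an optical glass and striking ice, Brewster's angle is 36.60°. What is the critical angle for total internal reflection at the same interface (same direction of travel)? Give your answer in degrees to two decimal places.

tan θ_B = n₂/n₁ = tan 36.60° = 0.7427.
Total internal reflection: sin θ_c = n₂/n₁ = 0.7427.
θ_c = arcsin(0.7427) = 47.96°.

θ_c ≈ 47.96°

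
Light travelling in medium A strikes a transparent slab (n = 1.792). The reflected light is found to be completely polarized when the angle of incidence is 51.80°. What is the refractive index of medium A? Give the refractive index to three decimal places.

n ≈ 1.410

Full polarization of the reflected beam means tan θ_B = n₂/n₁, where n₁ is the incident medium (medium A).
n₁ = n₂ / tan θ_B = 1.792 / tan 51.80° = 1.410.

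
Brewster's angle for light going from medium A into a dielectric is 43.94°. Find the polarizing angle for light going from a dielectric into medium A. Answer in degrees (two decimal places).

Reversing the direction swaps n₁ and n₂, so tan θ_B' = 1/tan θ_B and θ_B' = 90° − θ_B.
Hence θ_B' = 90° − 43.94° = 46.06°.

θ_B' ≈ 46.06°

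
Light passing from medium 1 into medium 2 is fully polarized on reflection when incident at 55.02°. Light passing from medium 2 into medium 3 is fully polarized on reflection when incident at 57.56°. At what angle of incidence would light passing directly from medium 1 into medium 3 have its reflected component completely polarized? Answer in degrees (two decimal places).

θ_B ≈ 66.02°

Each Brewster angle gives a ratio: n₂/n₁ = tan 55.02° = 1.4292, n₃/n₂ = tan 57.56° = 1.5733.
So n₃/n₁ = (n₂/n₁)(n₃/n₂) = 1.4292 × 1.5733 = 2.2486.
θ_B(1→3) = arctan(2.2486) = 66.02°.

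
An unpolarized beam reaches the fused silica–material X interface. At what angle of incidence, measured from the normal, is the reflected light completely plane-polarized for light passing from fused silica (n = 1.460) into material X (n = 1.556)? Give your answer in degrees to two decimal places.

θ_B ≈ 46.82°

The reflected p-component vanishes when tan θ_B = n₂/n₁.
tan θ_B = n₂/n₁ = 1.556/1.460 = 1.0658. Taking the arctangent, θ_B = 46.82°.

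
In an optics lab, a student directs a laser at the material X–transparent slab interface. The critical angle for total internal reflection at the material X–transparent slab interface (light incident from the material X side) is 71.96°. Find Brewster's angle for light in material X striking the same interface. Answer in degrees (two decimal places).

sin θ_c = n₂/n₁, so n₂/n₁ = sin 71.96° = 0.9508.
Brewster: tan θ_B = n₂/n₁ = 0.9508.
θ_B = arctan(0.9508) = 43.56°.

θ_B ≈ 43.56°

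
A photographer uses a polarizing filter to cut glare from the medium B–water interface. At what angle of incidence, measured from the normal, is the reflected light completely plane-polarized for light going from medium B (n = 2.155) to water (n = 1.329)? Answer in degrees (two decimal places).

θ_B ≈ 31.66°

Brewster's condition: tan θ_B = n₂/n₁ = 1.329/2.155 = 0.6167.
θ_B = arctan(0.6167) = 31.66°.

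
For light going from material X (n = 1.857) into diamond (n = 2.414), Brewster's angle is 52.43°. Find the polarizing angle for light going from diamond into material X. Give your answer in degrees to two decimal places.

θ_B' ≈ 37.57°

The two Brewster angles are complementary: θ_B' = 90° − θ_B = 90° − 52.43° = 37.57°.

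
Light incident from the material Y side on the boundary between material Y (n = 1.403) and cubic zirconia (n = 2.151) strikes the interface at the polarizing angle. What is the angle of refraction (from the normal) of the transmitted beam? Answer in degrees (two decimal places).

θ_B = arctan(n₂/n₁) = arctan(2.151/1.403) = 56.89°.
At Brewster's angle the reflected and refracted rays are perpendicular, so θ_t = 90° − θ_B = 90° − 56.89° = 33.11°.

θ_t ≈ 33.11°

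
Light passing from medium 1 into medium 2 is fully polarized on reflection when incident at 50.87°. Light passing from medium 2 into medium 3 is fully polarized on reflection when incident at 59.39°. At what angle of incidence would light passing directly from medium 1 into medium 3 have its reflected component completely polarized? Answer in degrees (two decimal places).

θ_B ≈ 64.30°

Each Brewster angle gives a ratio: n₂/n₁ = tan 50.87° = 1.2292, n₃/n₂ = tan 59.39° = 1.6902.
Multiplying, n₃/n₁ = 1.2292 × 1.6902 = 2.0776, and θ_B(1→3) = arctan 2.0776 = 64.30°.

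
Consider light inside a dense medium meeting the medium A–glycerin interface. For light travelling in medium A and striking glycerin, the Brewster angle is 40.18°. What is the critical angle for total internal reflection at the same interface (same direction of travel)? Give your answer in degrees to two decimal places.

θ_c ≈ 57.61°

n₂/n₁ = tan 40.18° = 0.8445; the critical angle satisfies sin θ_c = n₂/n₁.
θ_c = arcsin(0.8445) = 57.61°.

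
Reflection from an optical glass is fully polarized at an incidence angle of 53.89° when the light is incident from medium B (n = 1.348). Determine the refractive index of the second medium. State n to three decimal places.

n ≈ 1.848

Brewster's law: tan θ_B = n₂/n₁ (light incident in medium B, refracted into an optical glass).
n₂ = n₁ tan θ_B = 1.348 × tan 53.89° = 1.848.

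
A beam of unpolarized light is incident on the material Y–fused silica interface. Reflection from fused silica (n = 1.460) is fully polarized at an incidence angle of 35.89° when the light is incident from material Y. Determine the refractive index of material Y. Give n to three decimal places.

Full polarization of the reflected beam means tan θ_B = n₂/n₁, where n₁ is the incident medium (material Y).
n₁ = n₂ / tan θ_B = 1.460 / tan 35.89° = 2.018.

n ≈ 2.018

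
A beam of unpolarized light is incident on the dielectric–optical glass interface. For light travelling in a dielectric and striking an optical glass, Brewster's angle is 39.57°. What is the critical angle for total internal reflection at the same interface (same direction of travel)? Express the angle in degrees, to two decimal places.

From Brewster, n₂/n₁ = tan θ_B = tan 39.57° = 0.8264.
Then sin θ_c = n₂/n₁ = 0.8264, so θ_c = arcsin 0.8264 = 55.73°.

θ_c ≈ 55.73°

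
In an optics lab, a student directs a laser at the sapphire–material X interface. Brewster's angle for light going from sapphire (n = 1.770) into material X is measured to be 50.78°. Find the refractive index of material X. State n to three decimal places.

n ≈ 2.169

Brewster's law: tan θ_B = n₂/n₁ (light incident in sapphire, refracted into material X).
n₂ = n₁ tan θ_B = 1.770 × tan 50.78° = 2.169.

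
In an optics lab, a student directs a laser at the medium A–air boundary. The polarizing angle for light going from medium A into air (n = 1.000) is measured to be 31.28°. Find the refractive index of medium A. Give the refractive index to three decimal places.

n ≈ 1.646

Full polarization of the reflected beam means tan θ_B = n₂/n₁, where n₁ is the incident medium (medium A).
n₁ = n₂ / tan θ_B = 1.000 / tan 31.28° = 1.646.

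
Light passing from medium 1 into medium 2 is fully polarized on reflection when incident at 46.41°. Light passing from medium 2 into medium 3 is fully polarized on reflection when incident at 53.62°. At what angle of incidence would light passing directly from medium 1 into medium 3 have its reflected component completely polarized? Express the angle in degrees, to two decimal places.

Each Brewster angle gives a ratio: n₂/n₁ = tan 46.41° = 1.0505, n₃/n₂ = tan 53.62° = 1.3574.
So n₃/n₁ = (n₂/n₁)(n₃/n₂) = 1.0505 × 1.3574 = 1.4259.
θ_B(1→3) = arctan(1.4259) = 54.96°.

θ_B ≈ 54.96°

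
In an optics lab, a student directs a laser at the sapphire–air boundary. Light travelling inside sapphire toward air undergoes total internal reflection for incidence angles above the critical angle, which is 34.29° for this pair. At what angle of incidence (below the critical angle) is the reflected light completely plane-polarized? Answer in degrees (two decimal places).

θ_B ≈ 29.40°

n₂/n₁ = sin θ_c = sin 34.29° = 0.5634.
tan θ_B equals the same ratio, so θ_B = arctan(0.5634) = 29.40°.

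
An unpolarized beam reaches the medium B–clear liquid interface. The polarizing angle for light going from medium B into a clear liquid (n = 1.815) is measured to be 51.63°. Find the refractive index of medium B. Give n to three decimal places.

n ≈ 1.437

At the polarizing angle, tan θ_B = n₂/n₁ with n₁ on the incident side (medium B) and n₂ on the transmitted side (a clear liquid).
n₁ = n₂ / tan θ_B = 1.815 / tan 51.63° = 1.437.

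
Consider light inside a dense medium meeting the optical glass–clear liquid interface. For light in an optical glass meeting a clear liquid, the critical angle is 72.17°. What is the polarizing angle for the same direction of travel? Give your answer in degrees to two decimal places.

At the critical angle sin θ_c = n₂/n₁, giving n₂/n₁ = sin 72.17° = 0.9520.
Then tan θ_B = n₂/n₁ = 0.9520, so θ_B = arctan 0.9520 = 43.59°.

θ_B ≈ 43.59°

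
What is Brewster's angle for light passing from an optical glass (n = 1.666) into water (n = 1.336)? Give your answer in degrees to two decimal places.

Brewster's condition: tan θ_B = n₂/n₁ = 1.336/1.666 = 0.8019. Taking the arctangent, θ_B = 38.73°.

θ_B ≈ 38.73°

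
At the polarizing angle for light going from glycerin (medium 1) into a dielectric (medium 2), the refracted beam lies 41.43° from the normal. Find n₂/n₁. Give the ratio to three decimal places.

θ_B + θ_t = 90°, so θ_B = 90° − 41.43° = 48.57°.
Then n₂/n₁ = tan θ_B = tan 48.57° = 1.133.

n₂/n₁ ≈ 1.133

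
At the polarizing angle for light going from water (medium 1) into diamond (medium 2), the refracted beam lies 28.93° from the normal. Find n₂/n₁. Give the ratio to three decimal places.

n₂/n₁ ≈ 1.809

At Brewster incidence θ_B = 90° − θ_t = 90° − 28.93° = 61.07°.
tan θ_B = n₂/n₁, so n₂/n₁ = tan 61.07° = 1.809.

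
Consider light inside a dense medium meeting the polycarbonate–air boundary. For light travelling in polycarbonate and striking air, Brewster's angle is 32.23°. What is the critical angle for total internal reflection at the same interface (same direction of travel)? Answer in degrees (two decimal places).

θ_c ≈ 39.08°

From Brewster, n₂/n₁ = tan θ_B = tan 32.23° = 0.6305.
Then sin θ_c = n₂/n₁ = 0.6305, so θ_c = arcsin 0.6305 = 39.08°.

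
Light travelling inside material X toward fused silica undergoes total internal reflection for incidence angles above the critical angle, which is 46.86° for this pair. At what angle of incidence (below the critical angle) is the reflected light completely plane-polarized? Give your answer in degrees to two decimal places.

n₂/n₁ = sin θ_c = sin 46.86° = 0.7297.
tan θ_B equals the same ratio, so θ_B = arctan(0.7297) = 36.12°.

θ_B ≈ 36.12°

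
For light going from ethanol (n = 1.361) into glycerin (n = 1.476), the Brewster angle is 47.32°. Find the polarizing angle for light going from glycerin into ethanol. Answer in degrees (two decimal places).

Reversing the direction swaps n₁ and n₂, so tan θ_B' = 1/tan θ_B and θ_B' = 90° − θ_B.
Hence θ_B' = 90° − 47.32° = 42.68°.

θ_B' ≈ 42.68°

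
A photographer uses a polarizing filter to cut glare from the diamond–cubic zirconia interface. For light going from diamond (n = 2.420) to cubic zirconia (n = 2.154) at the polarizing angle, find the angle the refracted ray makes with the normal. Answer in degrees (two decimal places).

θ_B = arctan(n₂/n₁) = arctan(2.154/2.420) = 41.67°.
At Brewster's angle the reflected and refracted rays are perpendicular, so θ_t = 90° − θ_B = 90° − 41.67° = 48.33°.

θ_t ≈ 48.33°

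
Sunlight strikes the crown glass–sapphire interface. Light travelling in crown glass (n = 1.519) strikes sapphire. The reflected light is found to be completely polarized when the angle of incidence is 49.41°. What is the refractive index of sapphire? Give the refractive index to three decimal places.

Full polarization of the reflected beam means tan θ_B = n₂/n₁, where n₁ is the incident medium (crown glass).
n₂ = n₁ tan θ_B = 1.519 × tan 49.41° = 1.773.

n ≈ 1.773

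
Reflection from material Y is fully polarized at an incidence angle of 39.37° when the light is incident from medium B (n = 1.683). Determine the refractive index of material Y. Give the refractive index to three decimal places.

n ≈ 1.381

Full polarization of the reflected beam means tan θ_B = n₂/n₁, where n₁ is the incident medium (medium B).
n₂ = n₁ tan θ_B = 1.683 × tan 39.37° = 1.381.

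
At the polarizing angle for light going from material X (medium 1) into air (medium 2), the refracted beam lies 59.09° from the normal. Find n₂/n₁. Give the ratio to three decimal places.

n₂/n₁ ≈ 0.599

θ_B + θ_t = 90°, so θ_B = 90° − 59.09° = 30.91°.
Then n₂/n₁ = tan θ_B = tan 30.91° = 0.599.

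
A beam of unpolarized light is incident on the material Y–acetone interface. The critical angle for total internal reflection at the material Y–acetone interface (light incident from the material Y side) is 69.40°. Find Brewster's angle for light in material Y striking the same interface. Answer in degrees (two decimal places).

At the critical angle sin θ_c = n₂/n₁, giving n₂/n₁ = sin 69.40° = 0.9361.
Then tan θ_B = n₂/n₁ = 0.9361, so θ_B = arctan 0.9361 = 43.11°.

θ_B ≈ 43.11°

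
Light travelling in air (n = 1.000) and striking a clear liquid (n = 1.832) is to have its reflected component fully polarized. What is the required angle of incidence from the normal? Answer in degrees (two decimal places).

The reflected p-component vanishes when tan θ_B = n₂/n₁.
tan θ_B = n₂/n₁ = 1.832/1.000 = 1.8320.
θ_B = arctan(1.8320) = 61.37°.

θ_B ≈ 61.37°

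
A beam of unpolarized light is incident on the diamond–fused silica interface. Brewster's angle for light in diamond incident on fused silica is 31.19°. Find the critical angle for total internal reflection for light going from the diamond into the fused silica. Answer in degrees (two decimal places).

tan θ_B = n₂/n₁ = tan 31.19° = 0.6054.
Total internal reflection: sin θ_c = n₂/n₁ = 0.6054.
θ_c = arcsin(0.6054) = 37.26°.

θ_c ≈ 37.26°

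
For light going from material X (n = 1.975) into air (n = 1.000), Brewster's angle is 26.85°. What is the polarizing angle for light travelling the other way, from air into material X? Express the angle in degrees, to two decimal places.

θ_B' ≈ 63.15°

tan θ_B' = n₁/n₂ = 1/tan θ_B, so θ_B' = 90° − θ_B.
θ_B' = 90° − 26.85° = 63.15°.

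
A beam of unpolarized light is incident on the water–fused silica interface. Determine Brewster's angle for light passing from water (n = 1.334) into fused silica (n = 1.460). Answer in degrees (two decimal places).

tan θ_B = n₂/n₁ = 1.460/1.334 = 1.0945.
θ_B = arctan(1.0945) = 47.58°.

θ_B ≈ 47.58°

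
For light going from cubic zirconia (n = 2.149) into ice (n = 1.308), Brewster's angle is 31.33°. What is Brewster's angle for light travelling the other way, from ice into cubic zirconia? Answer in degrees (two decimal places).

θ_B' ≈ 58.67°

tan θ_B' = n₁/n₂ = 1/tan θ_B, so θ_B' = 90° − θ_B.
θ_B' = 90° − 31.33° = 58.67°.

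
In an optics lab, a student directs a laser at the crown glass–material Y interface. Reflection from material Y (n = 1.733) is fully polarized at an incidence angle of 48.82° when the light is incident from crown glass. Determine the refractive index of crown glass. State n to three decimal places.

n ≈ 1.516

Full polarization of the reflected beam means tan θ_B = n₂/n₁, where n₁ is the incident medium (crown glass).
n₁ = n₂ / tan θ_B = 1.733 / tan 48.82° = 1.516.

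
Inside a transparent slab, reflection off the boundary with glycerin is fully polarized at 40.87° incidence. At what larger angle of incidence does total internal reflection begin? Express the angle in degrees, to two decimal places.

From Brewster, n₂/n₁ = tan θ_B = tan 40.87° = 0.8653.
Then sin θ_c = n₂/n₁ = 0.8653, so θ_c = arcsin 0.8653 = 59.92°.

θ_c ≈ 59.92°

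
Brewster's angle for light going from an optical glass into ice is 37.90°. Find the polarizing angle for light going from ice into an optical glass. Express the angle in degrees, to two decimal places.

The two Brewster angles are complementary: θ_B' = 90° − θ_B = 90° − 37.90° = 52.10°.

θ_B' ≈ 52.10°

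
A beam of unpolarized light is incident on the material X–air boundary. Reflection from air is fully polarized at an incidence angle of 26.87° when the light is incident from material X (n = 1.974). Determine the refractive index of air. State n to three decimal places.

At Brewster's angle, tan θ_B = n₂/n₁ with n₁ on the incident side (material X) and n₂ on the transmitted side (air).
n₂ = n₁ tan θ_B = 1.974 × tan 26.87° = 1.000.

n ≈ 1.000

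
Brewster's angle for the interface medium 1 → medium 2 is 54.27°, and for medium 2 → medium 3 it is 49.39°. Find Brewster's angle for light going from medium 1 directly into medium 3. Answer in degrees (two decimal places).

Each Brewster angle gives a ratio: n₂/n₁ = tan 54.27° = 1.3901, n₃/n₂ = tan 49.39° = 1.1663.
So n₃/n₁ = (n₂/n₁)(n₃/n₂) = 1.3901 × 1.1663 = 1.6213.
θ_B(1→3) = arctan(1.6213) = 58.33°.

θ_B ≈ 58.33°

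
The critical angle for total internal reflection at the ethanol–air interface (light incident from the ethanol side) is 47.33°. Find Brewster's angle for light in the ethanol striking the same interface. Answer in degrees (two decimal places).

At the critical angle sin θ_c = n₂/n₁, giving n₂/n₁ = sin 47.33° = 0.7353.
Then tan θ_B = n₂/n₁ = 0.7353, so θ_B = arctan 0.7353 = 36.33°.

θ_B ≈ 36.33°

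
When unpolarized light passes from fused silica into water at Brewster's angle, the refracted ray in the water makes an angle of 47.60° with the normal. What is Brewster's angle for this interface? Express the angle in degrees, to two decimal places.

Since the reflected and refracted rays are at right angles at the polarizing angle, θ_B + θ_t = 90°.
So θ_B = 90° − θ_t = 90° − 47.60° = 42.40°.

θ_B ≈ 42.40°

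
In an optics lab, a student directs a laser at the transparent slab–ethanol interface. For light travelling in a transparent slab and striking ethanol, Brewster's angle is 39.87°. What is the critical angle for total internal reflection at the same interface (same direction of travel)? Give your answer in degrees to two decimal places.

From Brewster, n₂/n₁ = tan θ_B = tan 39.87° = 0.8352.
Then sin θ_c = n₂/n₁ = 0.8352, so θ_c = arcsin 0.8352 = 56.64°.

θ_c ≈ 56.64°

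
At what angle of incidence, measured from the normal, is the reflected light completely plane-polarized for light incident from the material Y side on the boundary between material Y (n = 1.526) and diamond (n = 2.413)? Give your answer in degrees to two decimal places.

θ_B ≈ 57.69°

tan θ_B = n₂/n₁ = 2.413/1.526 = 1.5813. Taking the arctangent, θ_B = 57.69°.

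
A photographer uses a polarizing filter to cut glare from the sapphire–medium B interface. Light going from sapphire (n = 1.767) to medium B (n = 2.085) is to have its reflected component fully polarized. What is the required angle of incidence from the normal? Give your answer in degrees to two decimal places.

θ_B ≈ 49.72°

Brewster's condition: tan θ_B = n₂/n₁ = 2.085/1.767 = 1.1800.
θ_B = arctan(1.1800) = 49.72°.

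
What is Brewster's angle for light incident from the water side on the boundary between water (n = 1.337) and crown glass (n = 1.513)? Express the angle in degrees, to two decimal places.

At Brewster's angle the reflected and refracted rays are perpendicular, which with Snell's law gives tan θ_B = n₂/n₁.
Brewster's condition: tan θ_B = n₂/n₁ = 1.513/1.337 = 1.1316. Taking the arctangent, θ_B = 48.53°.

θ_B ≈ 48.53°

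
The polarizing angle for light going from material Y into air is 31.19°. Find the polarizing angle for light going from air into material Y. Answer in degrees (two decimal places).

tan θ_B' = n₁/n₂ = 1/tan θ_B, so θ_B' = 90° − θ_B.
θ_B' = 90° − 31.19° = 58.81°.

θ_B' ≈ 58.81°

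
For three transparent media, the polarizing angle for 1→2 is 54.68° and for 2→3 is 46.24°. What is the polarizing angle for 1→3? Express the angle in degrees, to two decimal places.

θ_B ≈ 55.84°

Each Brewster angle gives a ratio: n₂/n₁ = tan 54.68° = 1.4113, n₃/n₂ = tan 46.24° = 1.0442.
Multiplying, n₃/n₁ = 1.4113 × 1.0442 = 1.4738, and θ_B(1→3) = arctan 1.4738 = 55.84°.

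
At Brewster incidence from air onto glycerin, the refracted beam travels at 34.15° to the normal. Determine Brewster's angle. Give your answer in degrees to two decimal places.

θ_B ≈ 55.85°

At Brewster's angle the reflected and refracted rays are perpendicular, so θ_B + θ_t = 90°.
θ_B = 90° − 34.15° = 55.85°.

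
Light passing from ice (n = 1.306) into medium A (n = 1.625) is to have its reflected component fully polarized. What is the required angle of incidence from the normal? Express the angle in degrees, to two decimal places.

θ_B ≈ 51.21°

tan θ_B = n₂/n₁ = 1.625/1.306 = 1.2443.
θ_B = arctan(1.2443) = 51.21°.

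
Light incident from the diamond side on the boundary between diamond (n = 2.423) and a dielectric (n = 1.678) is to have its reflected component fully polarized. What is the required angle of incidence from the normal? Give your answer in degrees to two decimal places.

θ_B ≈ 34.70°

Here n₂/n₁ = 1.678/2.423 = 0.6925, and Brewster's law gives tan θ_B = n₂/n₁.
So θ_B = arctan 0.6925 = 34.70°.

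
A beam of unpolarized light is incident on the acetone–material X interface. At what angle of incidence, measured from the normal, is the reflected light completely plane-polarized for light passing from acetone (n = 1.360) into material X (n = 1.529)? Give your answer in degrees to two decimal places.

θ_B ≈ 48.35°

tan θ_B = n₂/n₁ = 1.529/1.360 = 1.1243.
θ_B = arctan(1.1243) = 48.35°.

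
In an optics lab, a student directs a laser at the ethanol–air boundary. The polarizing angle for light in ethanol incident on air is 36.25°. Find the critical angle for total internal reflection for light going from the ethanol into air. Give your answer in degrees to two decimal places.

θ_c ≈ 47.16°

n₂/n₁ = tan 36.25° = 0.7332; the critical angle satisfies sin θ_c = n₂/n₁.
θ_c = arcsin(0.7332) = 47.16°.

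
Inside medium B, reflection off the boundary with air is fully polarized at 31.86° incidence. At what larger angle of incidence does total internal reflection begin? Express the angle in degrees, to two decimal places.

θ_c ≈ 38.42°

n₂/n₁ = tan 31.86° = 0.6215; the critical angle satisfies sin θ_c = n₂/n₁.
θ_c = arcsin(0.6215) = 38.42°.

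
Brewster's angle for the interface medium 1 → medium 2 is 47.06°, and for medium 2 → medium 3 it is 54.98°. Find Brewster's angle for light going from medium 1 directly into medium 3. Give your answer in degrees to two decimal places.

θ_B ≈ 56.89°

Each Brewster angle gives a ratio: n₂/n₁ = tan 47.06° = 1.0746, n₃/n₂ = tan 54.98° = 1.4271.
Multiplying, n₃/n₁ = 1.0746 × 1.4271 = 1.5336, and θ_B(1→3) = arctan 1.5336 = 56.89°.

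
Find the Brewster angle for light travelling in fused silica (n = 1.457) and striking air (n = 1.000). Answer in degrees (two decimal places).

θ_B ≈ 34.46°

At Brewster's angle the reflected and refracted rays are perpendicular, which with Snell's law gives tan θ_B = n₂/n₁.
Brewster's condition: tan θ_B = n₂/n₁ = 1.000/1.457 = 0.6863.
So θ_B = arctan 0.6863 = 34.46°.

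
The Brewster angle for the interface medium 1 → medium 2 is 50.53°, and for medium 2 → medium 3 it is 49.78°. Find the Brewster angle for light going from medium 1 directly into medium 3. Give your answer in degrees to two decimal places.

Each Brewster angle gives a ratio: n₂/n₁ = tan 50.53° = 1.2144, n₃/n₂ = tan 49.78° = 1.1825.
n₃/n₁ = 1.4360. Then tan θ_B(1→3) = n₃/n₁, so θ_B(1→3) = arctan(1.4360) = 55.15°.

θ_B ≈ 55.15°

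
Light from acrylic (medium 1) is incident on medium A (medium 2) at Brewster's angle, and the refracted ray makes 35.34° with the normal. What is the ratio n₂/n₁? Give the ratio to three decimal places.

At Brewster incidence θ_B = 90° − θ_t = 90° − 35.34° = 54.66°.
tan θ_B = n₂/n₁, so n₂/n₁ = tan 54.66° = 1.410.

n₂/n₁ ≈ 1.410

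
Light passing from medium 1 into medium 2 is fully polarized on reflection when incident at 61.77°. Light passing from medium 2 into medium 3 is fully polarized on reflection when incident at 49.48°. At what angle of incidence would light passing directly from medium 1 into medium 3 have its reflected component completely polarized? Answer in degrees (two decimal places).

θ_B ≈ 65.35°

tan θ_B(1→2) = n₂/n₁ = tan 61.77° = 1.8626.
tan θ_B(2→3) = n₃/n₂ = tan 49.48° = 1.1700.
n₃/n₁ = 2.1793. Then tan θ_B(1→3) = n₃/n₁, so θ_B(1→3) = arctan(2.1793) = 65.35°.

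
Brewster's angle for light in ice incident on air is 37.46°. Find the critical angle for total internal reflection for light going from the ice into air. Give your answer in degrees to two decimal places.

n₂/n₁ = tan 37.46° = 0.7662; the critical angle satisfies sin θ_c = n₂/n₁.
θ_c = arcsin(0.7662) = 50.02°.

θ_c ≈ 50.02°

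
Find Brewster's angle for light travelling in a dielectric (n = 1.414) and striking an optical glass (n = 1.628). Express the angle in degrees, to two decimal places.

tan θ_B = n₂/n₁ = 1.628/1.414 = 1.1513. Taking the arctangent, θ_B = 49.02°.

θ_B ≈ 49.02°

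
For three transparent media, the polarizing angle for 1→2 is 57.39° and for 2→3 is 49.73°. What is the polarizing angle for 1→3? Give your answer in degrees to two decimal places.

θ_B ≈ 61.54°

tan θ_B(1→2) = n₂/n₁ = tan 57.39° = 1.5631.
tan θ_B(2→3) = n₃/n₂ = tan 49.73° = 1.1804.
Multiplying, n₃/n₁ = 1.5631 × 1.1804 = 1.8450, and θ_B(1→3) = arctan 1.8450 = 61.54°.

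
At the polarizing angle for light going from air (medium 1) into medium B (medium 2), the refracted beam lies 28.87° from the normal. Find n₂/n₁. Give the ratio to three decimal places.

At Brewster incidence θ_B = 90° − θ_t = 90° − 28.87° = 61.13°.
tan θ_B = n₂/n₁, so n₂/n₁ = tan 61.13° = 1.814.

n₂/n₁ ≈ 1.814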